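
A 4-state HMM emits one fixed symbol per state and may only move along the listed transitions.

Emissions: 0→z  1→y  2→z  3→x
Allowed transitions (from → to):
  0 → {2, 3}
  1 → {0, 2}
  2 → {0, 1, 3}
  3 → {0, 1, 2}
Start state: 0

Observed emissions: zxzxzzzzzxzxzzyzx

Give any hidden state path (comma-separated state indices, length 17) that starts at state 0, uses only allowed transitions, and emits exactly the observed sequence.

  0: obs=z cand={0,2} pick 0 [start]
  1: obs=x cand={3} pick 3 [0->3 ok]
  2: obs=z cand={0,2} pick 0 [3->0 ok]
  3: obs=x cand={3} pick 3 [0->3 ok]
  4: obs=z cand={0,2} pick 0 [3->0 ok]
  5: obs=z cand={0,2} pick 2 [0->2 ok]
  6: obs=z cand={0,2} pick 0 [2->0 ok]
  7: obs=z cand={0,2} pick 2 [0->2 ok]
  8: obs=z cand={0,2} pick 0 [2->0 ok]
  9: obs=x cand={3} pick 3 [0->3 ok]
  10: obs=z cand={0,2} pick 0 [3->0 ok]
  11: obs=x cand={3} pick 3 [0->3 ok]
  12: obs=z cand={0,2} pick 0 [3->0 ok]
  13: obs=z cand={0,2} pick 2 [0->2 ok]
  14: obs=y cand={1} pick 1 [2->1 ok]
  15: obs=z cand={0,2} pick 2 [1->2 ok]
  16: obs=x cand={3} pick 3 [2->3 ok]

0,3,0,3,0,2,0,2,0,3,0,3,0,2,1,2,3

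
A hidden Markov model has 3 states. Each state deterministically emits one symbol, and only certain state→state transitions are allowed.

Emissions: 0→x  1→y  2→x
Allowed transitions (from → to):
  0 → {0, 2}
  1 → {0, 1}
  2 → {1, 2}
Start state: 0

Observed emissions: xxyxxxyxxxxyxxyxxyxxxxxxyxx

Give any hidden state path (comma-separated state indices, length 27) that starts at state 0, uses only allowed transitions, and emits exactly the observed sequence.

  0: obs=x cand={0,2} pick 0 [start]
  1: obs=x cand={0,2} pick 2 [0->2 ok]
  2: obs=y cand={1} pick 1 [2->1 ok]
  3: obs=x cand={0,2} pick 0 [1->0 ok]
  4: obs=x cand={0,2} pick 2 [0->2 ok]
  5: obs=x cand={0,2} pick 2 [2->2 ok]
  6: obs=y cand={1} pick 1 [2->1 ok]
  7: obs=x cand={0,2} pick 0 [1->0 ok]
  8: obs=x cand={0,2} pick 0 [0->0 ok]
  9: obs=x cand={0,2} pick 0 [0->0 ok]
  10: obs=x cand={0,2} pick 2 [0->2 ok]
  11: obs=y cand={1} pick 1 [2->1 ok]
  12: obs=x cand={0,2} pick 0 [1->0 ok]
  13: obs=x cand={0,2} pick 2 [0->2 ok]
  14: obs=y cand={1} pick 1 [2->1 ok]
  15: obs=x cand={0,2} pick 0 [1->0 ok]
  16: obs=x cand={0,2} pick 2 [0->2 ok]
  17: obs=y cand={1} pick 1 [2->1 ok]
  18: obs=x cand={0,2} pick 0 [1->0 ok]
  19: obs=x cand={0,2} pick 0 [0->0 ok]
  20: obs=x cand={0,2} pick 2 [0->2 ok]
  21: obs=x cand={0,2} pick 2 [2->2 ok]
  22: obs=x cand={0,2} pick 2 [2->2 ok]
  23: obs=x cand={0,2} pick 2 [2->2 ok]
  24: obs=y cand={1} pick 1 [2->1 ok]
  25: obs=x cand={0,2} pick 0 [1->0 ok]
  26: obs=x cand={0,2} pick 0 [0->0 ok]

0,2,1,0,2,2,1,0,0,0,2,1,0,2,1,0,2,1,0,0,2,2,2,2,1,0,0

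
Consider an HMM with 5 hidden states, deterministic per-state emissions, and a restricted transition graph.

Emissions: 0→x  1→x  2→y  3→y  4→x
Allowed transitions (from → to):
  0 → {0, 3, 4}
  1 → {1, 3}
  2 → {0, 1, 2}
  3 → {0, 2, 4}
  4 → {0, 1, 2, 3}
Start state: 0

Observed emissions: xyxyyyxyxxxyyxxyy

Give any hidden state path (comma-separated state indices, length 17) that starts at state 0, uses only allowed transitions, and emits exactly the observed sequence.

0,3,4,3,2,2,0,3,4,0,0,3,2,1,1,3,2

  pos 0: x in {0,1,4}, choose 0; start
  pos 1: y in {2,3}, choose 3; 0->3 ok
  pos 2: x in {0,1,4}, choose 4; 3->4 ok
  pos 3: y in {2,3}, choose 3; 4->3 ok
  pos 4: y in {2,3}, choose 2; 3->2 ok
  pos 5: y in {2,3}, choose 2; 2->2 ok
  pos 6: x in {0,1,4}, choose 0; 2->0 ok
  pos 7: y in {2,3}, choose 3; 0->3 ok
  pos 8: x in {0,1,4}, choose 4; 3->4 ok
  pos 9: x in {0,1,4}, choose 0; 4->0 ok
  pos 10: x in {0,1,4}, choose 0; 0->0 ok
  pos 11: y in {2,3}, choose 3; 0->3 ok
  pos 12: y in {2,3}, choose 2; 3->2 ok
  pos 13: x in {0,1,4}, choose 1; 2->1 ok
  pos 14: x in {0,1,4}, choose 1; 1->1 ok
  pos 15: y in {2,3}, choose 3; 1->3 ok
  pos 16: y in {2,3}, choose 2; 3->2 ok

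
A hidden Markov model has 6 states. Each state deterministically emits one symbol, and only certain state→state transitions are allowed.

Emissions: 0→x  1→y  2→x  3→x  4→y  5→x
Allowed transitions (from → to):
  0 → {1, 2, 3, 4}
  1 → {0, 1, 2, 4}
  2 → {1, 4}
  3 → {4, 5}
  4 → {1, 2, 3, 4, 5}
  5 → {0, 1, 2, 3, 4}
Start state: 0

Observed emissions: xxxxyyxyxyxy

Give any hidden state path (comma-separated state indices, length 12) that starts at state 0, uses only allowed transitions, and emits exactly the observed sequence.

  t0 'x' -> {0,2,3,5}, take 0 (start)
  t1 'x' -> {0,2,3,5}, take 3 (0->3 ok)
  t2 'x' -> {0,2,3,5}, take 5 (3->5 ok)
  t3 'x' -> {0,2,3,5}, take 2 (5->2 ok)
  t4 'y' -> {1,4}, take 4 (2->4 ok)
  t5 'y' -> {1,4}, take 4 (4->4 ok)
  t6 'x' -> {0,2,3,5}, take 5 (4->5 ok)
  t7 'y' -> {1,4}, take 4 (5->4 ok)
  t8 'x' -> {0,2,3,5}, take 3 (4->3 ok)
  t9 'y' -> {1,4}, take 4 (3->4 ok)
  t10 'x' -> {0,2,3,5}, take 5 (4->5 ok)
  t11 'y' -> {1,4}, take 4 (5->4 ok)

0,3,5,2,4,4,5,4,3,4,5,4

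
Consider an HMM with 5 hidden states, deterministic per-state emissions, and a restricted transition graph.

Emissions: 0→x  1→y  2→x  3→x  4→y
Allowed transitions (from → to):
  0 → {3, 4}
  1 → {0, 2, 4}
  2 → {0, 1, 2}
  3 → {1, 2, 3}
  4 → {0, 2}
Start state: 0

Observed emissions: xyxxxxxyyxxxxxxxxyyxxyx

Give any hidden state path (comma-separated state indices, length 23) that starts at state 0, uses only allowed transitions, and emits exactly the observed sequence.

  t0 'x' -> {0,2,3}, take 0 (start)
  t1 'y' -> {1,4}, take 4 (0->4 ok)
  t2 'x' -> {0,2,3}, take 0 (4->0 ok)
  t3 'x' -> {0,2,3}, take 3 (0->3 ok)
  t4 'x' -> {0,2,3}, take 2 (3->2 ok)
  t5 'x' -> {0,2,3}, take 2 (2->2 ok)
  t6 'x' -> {0,2,3}, take 2 (2->2 ok)
  t7 'y' -> {1,4}, take 1 (2->1 ok)
  t8 'y' -> {1,4}, take 4 (1->4 ok)
  t9 'x' -> {0,2,3}, take 0 (4->0 ok)
  t10 'x' -> {0,2,3}, take 3 (0->3 ok)
  t11 'x' -> {0,2,3}, take 2 (3->2 ok)
  t12 'x' -> {0,2,3}, take 2 (2->2 ok)
  t13 'x' -> {0,2,3}, take 0 (2->0 ok)
  t14 'x' -> {0,2,3}, take 3 (0->3 ok)
  t15 'x' -> {0,2,3}, take 3 (3->3 ok)
  t16 'x' -> {0,2,3}, take 3 (3->3 ok)
  t17 'y' -> {1,4}, take 1 (3->1 ok)
  t18 'y' -> {1,4}, take 4 (1->4 ok)
  t19 'x' -> {0,2,3}, take 2 (4->2 ok)
  t20 'x' -> {0,2,3}, take 0 (2->0 ok)
  t21 'y' -> {1,4}, take 4 (0->4 ok)
  t22 'x' -> {0,2,3}, take 2 (4->2 ok)

0,4,0,3,2,2,2,1,4,0,3,2,2,0,3,3,3,1,4,2,0,4,2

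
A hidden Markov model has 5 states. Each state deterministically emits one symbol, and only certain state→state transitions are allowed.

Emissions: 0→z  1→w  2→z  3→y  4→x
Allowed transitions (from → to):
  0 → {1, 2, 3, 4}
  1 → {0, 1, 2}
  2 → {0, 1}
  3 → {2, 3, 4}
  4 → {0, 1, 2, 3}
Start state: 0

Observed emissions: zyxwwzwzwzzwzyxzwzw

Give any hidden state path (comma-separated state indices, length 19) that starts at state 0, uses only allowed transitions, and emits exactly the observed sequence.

0,3,4,1,1,2,1,0,1,2,0,1,0,3,4,0,1,0,1

  0: obs=z cand={0,2} pick 0 [start]
  1: obs=y cand={3} pick 3 [0->3 ok]
  2: obs=x cand={4} pick 4 [3->4 ok]
  3: obs=w cand={1} pick 1 [4->1 ok]
  4: obs=w cand={1} pick 1 [1->1 ok]
  5: obs=z cand={0,2} pick 2 [1->2 ok]
  6: obs=w cand={1} pick 1 [2->1 ok]
  7: obs=z cand={0,2} pick 0 [1->0 ok]
  8: obs=w cand={1} pick 1 [0->1 ok]
  9: obs=z cand={0,2} pick 2 [1->2 ok]
  10: obs=z cand={0,2} pick 0 [2->0 ok]
  11: obs=w cand={1} pick 1 [0->1 ok]
  12: obs=z cand={0,2} pick 0 [1->0 ok]
  13: obs=y cand={3} pick 3 [0->3 ok]
  14: obs=x cand={4} pick 4 [3->4 ok]
  15: obs=z cand={0,2} pick 0 [4->0 ok]
  16: obs=w cand={1} pick 1 [0->1 ok]
  17: obs=z cand={0,2} pick 0 [1->0 ok]
  18: obs=w cand={1} pick 1 [0->1 ok]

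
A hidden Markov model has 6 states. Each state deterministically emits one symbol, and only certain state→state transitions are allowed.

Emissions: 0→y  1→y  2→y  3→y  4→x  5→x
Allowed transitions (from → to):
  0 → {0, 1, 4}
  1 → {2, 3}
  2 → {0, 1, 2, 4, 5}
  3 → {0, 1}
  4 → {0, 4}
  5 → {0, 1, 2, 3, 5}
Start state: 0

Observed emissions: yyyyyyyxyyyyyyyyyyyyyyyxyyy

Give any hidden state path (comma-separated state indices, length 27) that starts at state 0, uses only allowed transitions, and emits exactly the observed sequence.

  pos 0: y in {0,1,2,3}, choose 0; start
  pos 1: y in {0,1,2,3}, choose 0; 0->0 ok
  pos 2: y in {0,1,2,3}, choose 0; 0->0 ok
  pos 3: y in {0,1,2,3}, choose 1; 0->1 ok
  pos 4: y in {0,1,2,3}, choose 3; 1->3 ok
  pos 5: y in {0,1,2,3}, choose 1; 3->1 ok
  pos 6: y in {0,1,2,3}, choose 2; 1->2 ok
  pos 7: x in {4,5}, choose 4; 2->4 ok
  pos 8: y in {0,1,2,3}, choose 0; 4->0 ok
  pos 9: y in {0,1,2,3}, choose 1; 0->1 ok
  pos 10: y in {0,1,2,3}, choose 3; 1->3 ok
  pos 11: y in {0,1,2,3}, choose 1; 3->1 ok
  pos 12: y in {0,1,2,3}, choose 3; 1->3 ok
  pos 13: y in {0,1,2,3}, choose 1; 3->1 ok
  pos 14: y in {0,1,2,3}, choose 3; 1->3 ok
  pos 15: y in {0,1,2,3}, choose 0; 3->0 ok
  pos 16: y in {0,1,2,3}, choose 1; 0->1 ok
  pos 17: y in {0,1,2,3}, choose 3; 1->3 ok
  pos 18: y in {0,1,2,3}, choose 0; 3->0 ok
  pos 19: y in {0,1,2,3}, choose 1; 0->1 ok
  pos 20: y in {0,1,2,3}, choose 3; 1->3 ok
  pos 21: y in {0,1,2,3}, choose 1; 3->1 ok
  pos 22: y in {0,1,2,3}, choose 2; 1->2 ok
  pos 23: x in {4,5}, choose 5; 2->5 ok
  pos 24: y in {0,1,2,3}, choose 3; 5->3 ok
  pos 25: y in {0,1,2,3}, choose 1; 3->1 ok
  pos 26: y in {0,1,2,3}, choose 3; 1->3 ok

0,0,0,1,3,1,2,4,0,1,3,1,3,1,3,0,1,3,0,1,3,1,2,5,3,1,3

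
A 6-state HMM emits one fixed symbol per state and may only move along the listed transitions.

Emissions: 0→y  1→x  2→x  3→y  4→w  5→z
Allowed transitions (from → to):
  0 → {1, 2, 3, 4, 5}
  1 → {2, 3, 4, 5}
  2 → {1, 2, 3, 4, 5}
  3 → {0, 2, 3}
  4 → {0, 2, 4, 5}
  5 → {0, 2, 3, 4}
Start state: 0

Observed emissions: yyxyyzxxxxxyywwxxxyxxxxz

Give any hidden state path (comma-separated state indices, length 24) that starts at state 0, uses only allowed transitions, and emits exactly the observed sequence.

  pos 0: y in {0,3}, choose 0; start
  pos 1: y in {0,3}, choose 3; 0->3 ok
  pos 2: x in {1,2}, choose 2; 3->2 ok
  pos 3: y in {0,3}, choose 3; 2->3 ok
  pos 4: y in {0,3}, choose 0; 3->0 ok
  pos 5: z in {5}, choose 5; 0->5 ok
  pos 6: x in {1,2}, choose 2; 5->2 ok
  pos 7: x in {1,2}, choose 2; 2->2 ok
  pos 8: x in {1,2}, choose 2; 2->2 ok
  pos 9: x in {1,2}, choose 2; 2->2 ok
  pos 10: x in {1,2}, choose 2; 2->2 ok
  pos 11: y in {0,3}, choose 3; 2->3 ok
  pos 12: y in {0,3}, choose 0; 3->0 ok
  pos 13: w in {4}, choose 4; 0->4 ok
  pos 14: w in {4}, choose 4; 4->4 ok
  pos 15: x in {1,2}, choose 2; 4->2 ok
  pos 16: x in {1,2}, choose 1; 2->1 ok
  pos 17: x in {1,2}, choose 2; 1->2 ok
  pos 18: y in {0,3}, choose 3; 2->3 ok
  pos 19: x in {1,2}, choose 2; 3->2 ok
  pos 20: x in {1,2}, choose 2; 2->2 ok
  pos 21: x in {1,2}, choose 1; 2->1 ok
  pos 22: x in {1,2}, choose 2; 1->2 ok
  pos 23: z in {5}, choose 5; 2->5 ok

0,3,2,3,0,5,2,2,2,2,2,3,0,4,4,2,1,2,3,2,2,1,2,5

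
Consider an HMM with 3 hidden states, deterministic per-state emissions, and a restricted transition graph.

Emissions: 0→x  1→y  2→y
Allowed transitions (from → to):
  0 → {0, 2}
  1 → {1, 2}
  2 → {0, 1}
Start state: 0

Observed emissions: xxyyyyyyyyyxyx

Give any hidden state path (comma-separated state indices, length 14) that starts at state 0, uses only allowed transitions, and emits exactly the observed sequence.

0,0,2,1,2,1,1,1,2,1,2,0,2,0

  0: obs=x cand={0} pick 0 [start]
  1: obs=x cand={0} pick 0 [0->0 ok]
  2: obs=y cand={1,2} pick 2 [0->2 ok]
  3: obs=y cand={1,2} pick 1 [2->1 ok]
  4: obs=y cand={1,2} pick 2 [1->2 ok]
  5: obs=y cand={1,2} pick 1 [2->1 ok]
  6: obs=y cand={1,2} pick 1 [1->1 ok]
  7: obs=y cand={1,2} pick 1 [1->1 ok]
  8: obs=y cand={1,2} pick 2 [1->2 ok]
  9: obs=y cand={1,2} pick 1 [2->1 ok]
  10: obs=y cand={1,2} pick 2 [1->2 ok]
  11: obs=x cand={0} pick 0 [2->0 ok]
  12: obs=y cand={1,2} pick 2 [0->2 ok]
  13: obs=x cand={0} pick 0 [2->0 ok]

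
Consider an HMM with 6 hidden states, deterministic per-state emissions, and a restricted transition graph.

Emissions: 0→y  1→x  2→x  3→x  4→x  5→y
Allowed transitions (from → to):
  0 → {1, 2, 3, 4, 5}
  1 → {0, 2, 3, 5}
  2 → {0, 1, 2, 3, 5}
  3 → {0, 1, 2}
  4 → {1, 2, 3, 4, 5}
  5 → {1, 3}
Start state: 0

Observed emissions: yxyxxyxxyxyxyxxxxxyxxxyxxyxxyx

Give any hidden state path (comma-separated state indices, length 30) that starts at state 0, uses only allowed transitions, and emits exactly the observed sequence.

  t0 'y' -> {0,5}, take 0 (start)
  t1 'x' -> {1,2,3,4}, take 3 (0->3 ok)
  t2 'y' -> {0,5}, take 0 (3->0 ok)
  t3 'x' -> {1,2,3,4}, take 3 (0->3 ok)
  t4 'x' -> {1,2,3,4}, take 2 (3->2 ok)
  t5 'y' -> {0,5}, take 5 (2->5 ok)
  t6 'x' -> {1,2,3,4}, take 3 (5->3 ok)
  t7 'x' -> {1,2,3,4}, take 2 (3->2 ok)
  t8 'y' -> {0,5}, take 5 (2->5 ok)
  t9 'x' -> {1,2,3,4}, take 3 (5->3 ok)
  t10 'y' -> {0,5}, take 0 (3->0 ok)
  t11 'x' -> {1,2,3,4}, take 1 (0->1 ok)
  t12 'y' -> {0,5}, take 5 (1->5 ok)
  t13 'x' -> {1,2,3,4}, take 3 (5->3 ok)
  t14 'x' -> {1,2,3,4}, take 2 (3->2 ok)
  t15 'x' -> {1,2,3,4}, take 1 (2->1 ok)
  t16 'x' -> {1,2,3,4}, take 3 (1->3 ok)
  t17 'x' -> {1,2,3,4}, take 2 (3->2 ok)
  t18 'y' -> {0,5}, take 5 (2->5 ok)
  t19 'x' -> {1,2,3,4}, take 3 (5->3 ok)
  t20 'x' -> {1,2,3,4}, take 2 (3->2 ok)
  t21 'x' -> {1,2,3,4}, take 1 (2->1 ok)
  t22 'y' -> {0,5}, take 5 (1->5 ok)
  t23 'x' -> {1,2,3,4}, take 3 (5->3 ok)
  t24 'x' -> {1,2,3,4}, take 1 (3->1 ok)
  t25 'y' -> {0,5}, take 5 (1->5 ok)
  t26 'x' -> {1,2,3,4}, take 3 (5->3 ok)
  t27 'x' -> {1,2,3,4}, take 2 (3->2 ok)
  t28 'y' -> {0,5}, take 0 (2->0 ok)
  t29 'x' -> {1,2,3,4}, take 2 (0->2 ok)

0,3,0,3,2,5,3,2,5,3,0,1,5,3,2,1,3,2,5,3,2,1,5,3,1,5,3,2,0,2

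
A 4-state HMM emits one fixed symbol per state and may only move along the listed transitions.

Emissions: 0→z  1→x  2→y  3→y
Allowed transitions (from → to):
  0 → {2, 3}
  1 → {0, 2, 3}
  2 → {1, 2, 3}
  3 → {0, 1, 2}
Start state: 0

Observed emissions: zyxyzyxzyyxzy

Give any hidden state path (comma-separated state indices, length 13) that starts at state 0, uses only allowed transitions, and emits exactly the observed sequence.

0,2,1,3,0,2,1,0,3,2,1,0,2

  [0] z  {0}  => 0  start
  [1] y  {2,3}  => 2  0->2 ok
  [2] x  {1}  => 1  2->1 ok
  [3] y  {2,3}  => 3  1->3 ok
  [4] z  {0}  => 0  3->0 ok
  [5] y  {2,3}  => 2  0->2 ok
  [6] x  {1}  => 1  2->1 ok
  [7] z  {0}  => 0  1->0 ok
  [8] y  {2,3}  => 3  0->3 ok
  [9] y  {2,3}  => 2  3->2 ok
  [10] x  {1}  => 1  2->1 ok
  [11] z  {0}  => 0  1->0 ok
  [12] y  {2,3}  => 2  0->2 ok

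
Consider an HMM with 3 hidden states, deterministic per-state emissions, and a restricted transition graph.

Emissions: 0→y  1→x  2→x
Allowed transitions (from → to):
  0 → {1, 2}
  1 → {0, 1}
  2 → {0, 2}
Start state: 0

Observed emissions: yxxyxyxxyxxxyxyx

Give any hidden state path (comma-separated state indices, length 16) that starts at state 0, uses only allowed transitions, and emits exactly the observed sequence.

  [0] y  {0}  => 0  start
  [1] x  {1,2}  => 2  0->2 ok
  [2] x  {1,2}  => 2  2->2 ok
  [3] y  {0}  => 0  2->0 ok
  [4] x  {1,2}  => 1  0->1 ok
  [5] y  {0}  => 0  1->0 ok
  [6] x  {1,2}  => 2  0->2 ok
  [7] x  {1,2}  => 2  2->2 ok
  [8] y  {0}  => 0  2->0 ok
  [9] x  {1,2}  => 1  0->1 ok
  [10] x  {1,2}  => 1  1->1 ok
  [11] x  {1,2}  => 1  1->1 ok
  [12] y  {0}  => 0  1->0 ok
  [13] x  {1,2}  => 2  0->2 ok
  [14] y  {0}  => 0  2->0 ok
  [15] x  {1,2}  => 1  0->1 ok

0,2,2,0,1,0,2,2,0,1,1,1,0,2,0,1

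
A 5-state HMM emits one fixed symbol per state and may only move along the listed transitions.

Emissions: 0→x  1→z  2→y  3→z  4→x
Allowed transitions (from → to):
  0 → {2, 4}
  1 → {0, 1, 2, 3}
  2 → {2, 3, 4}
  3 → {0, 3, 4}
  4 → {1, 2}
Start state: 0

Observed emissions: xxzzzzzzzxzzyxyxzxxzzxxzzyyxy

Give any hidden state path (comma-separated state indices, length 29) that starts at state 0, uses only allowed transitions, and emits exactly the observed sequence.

0,4,1,1,1,1,1,3,3,4,1,1,2,4,2,4,1,0,4,1,3,0,4,1,1,2,2,4,2

  pos 0: x in {0,4}, choose 0; start
  pos 1: x in {0,4}, choose 4; 0->4 ok
  pos 2: z in {1,3}, choose 1; 4->1 ok
  pos 3: z in {1,3}, choose 1; 1->1 ok
  pos 4: z in {1,3}, choose 1; 1->1 ok
  pos 5: z in {1,3}, choose 1; 1->1 ok
  pos 6: z in {1,3}, choose 1; 1->1 ok
  pos 7: z in {1,3}, choose 3; 1->3 ok
  pos 8: z in {1,3}, choose 3; 3->3 ok
  pos 9: x in {0,4}, choose 4; 3->4 ok
  pos 10: z in {1,3}, choose 1; 4->1 ok
  pos 11: z in {1,3}, choose 1; 1->1 ok
  pos 12: y in {2}, choose 2; 1->2 ok
  pos 13: x in {0,4}, choose 4; 2->4 ok
  pos 14: y in {2}, choose 2; 4->2 ok
  pos 15: x in {0,4}, choose 4; 2->4 ok
  pos 16: z in {1,3}, choose 1; 4->1 ok
  pos 17: x in {0,4}, choose 0; 1->0 ok
  pos 18: x in {0,4}, choose 4; 0->4 ok
  pos 19: z in {1,3}, choose 1; 4->1 ok
  pos 20: z in {1,3}, choose 3; 1->3 ok
  pos 21: x in {0,4}, choose 0; 3->0 ok
  pos 22: x in {0,4}, choose 4; 0->4 ok
  pos 23: z in {1,3}, choose 1; 4->1 ok
  pos 24: z in {1,3}, choose 1; 1->1 ok
  pos 25: y in {2}, choose 2; 1->2 ok
  pos 26: y in {2}, choose 2; 2->2 ok
  pos 27: x in {0,4}, choose 4; 2->4 ok
  pos 28: y in {2}, choose 2; 4->2 ok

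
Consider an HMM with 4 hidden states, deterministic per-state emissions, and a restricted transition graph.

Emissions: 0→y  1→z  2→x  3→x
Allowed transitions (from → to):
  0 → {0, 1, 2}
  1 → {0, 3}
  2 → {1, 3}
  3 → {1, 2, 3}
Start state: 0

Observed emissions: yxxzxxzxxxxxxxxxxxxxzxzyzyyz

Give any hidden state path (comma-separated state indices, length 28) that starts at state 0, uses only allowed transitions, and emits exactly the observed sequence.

0,2,3,1,3,3,1,3,3,2,3,3,3,2,3,2,3,3,3,2,1,3,1,0,1,0,0,1

  [0] y  {0}  => 0  start
  [1] x  {2,3}  => 2  0->2 ok
  [2] x  {2,3}  => 3  2->3 ok
  [3] z  {1}  => 1  3->1 ok
  [4] x  {2,3}  => 3  1->3 ok
  [5] x  {2,3}  => 3  3->3 ok
  [6] z  {1}  => 1  3->1 ok
  [7] x  {2,3}  => 3  1->3 ok
  [8] x  {2,3}  => 3  3->3 ok
  [9] x  {2,3}  => 2  3->2 ok
  [10] x  {2,3}  => 3  2->3 ok
  [11] x  {2,3}  => 3  3->3 ok
  [12] x  {2,3}  => 3  3->3 ok
  [13] x  {2,3}  => 2  3->2 ok
  [14] x  {2,3}  => 3  2->3 ok
  [15] x  {2,3}  => 2  3->2 ok
  [16] x  {2,3}  => 3  2->3 ok
  [17] x  {2,3}  => 3  3->3 ok
  [18] x  {2,3}  => 3  3->3 ok
  [19] x  {2,3}  => 2  3->2 ok
  [20] z  {1}  => 1  2->1 ok
  [21] x  {2,3}  => 3  1->3 ok
  [22] z  {1}  => 1  3->1 ok
  [23] y  {0}  => 0  1->0 ok
  [24] z  {1}  => 1  0->1 ok
  [25] y  {0}  => 0  1->0 ok
  [26] y  {0}  => 0  0->0 ok
  [27] z  {1}  => 1  0->1 ok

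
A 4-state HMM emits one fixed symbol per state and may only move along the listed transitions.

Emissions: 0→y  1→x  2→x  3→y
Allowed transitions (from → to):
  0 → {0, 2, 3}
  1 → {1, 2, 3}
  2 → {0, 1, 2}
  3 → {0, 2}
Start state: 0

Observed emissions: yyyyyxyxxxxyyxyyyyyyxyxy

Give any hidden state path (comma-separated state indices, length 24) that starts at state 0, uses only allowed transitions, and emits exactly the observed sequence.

  t0 'y' -> {0,3}, take 0 (start)
  t1 'y' -> {0,3}, take 3 (0->3 ok)
  t2 'y' -> {0,3}, take 0 (3->0 ok)
  t3 'y' -> {0,3}, take 0 (0->0 ok)
  t4 'y' -> {0,3}, take 3 (0->3 ok)
  t5 'x' -> {1,2}, take 2 (3->2 ok)
  t6 'y' -> {0,3}, take 0 (2->0 ok)
  t7 'x' -> {1,2}, take 2 (0->2 ok)
  t8 'x' -> {1,2}, take 1 (2->1 ok)
  t9 'x' -> {1,2}, take 2 (1->2 ok)
  t10 'x' -> {1,2}, take 1 (2->1 ok)
  t11 'y' -> {0,3}, take 3 (1->3 ok)
  t12 'y' -> {0,3}, take 0 (3->0 ok)
  t13 'x' -> {1,2}, take 2 (0->2 ok)
  t14 'y' -> {0,3}, take 0 (2->0 ok)
  t15 'y' -> {0,3}, take 0 (0->0 ok)
  t16 'y' -> {0,3}, take 3 (0->3 ok)
  t17 'y' -> {0,3}, take 0 (3->0 ok)
  t18 'y' -> {0,3}, take 3 (0->3 ok)
  t19 'y' -> {0,3}, take 0 (3->0 ok)
  t20 'x' -> {1,2}, take 2 (0->2 ok)
  t21 'y' -> {0,3}, take 0 (2->0 ok)
  t22 'x' -> {1,2}, take 2 (0->2 ok)
  t23 'y' -> {0,3}, take 0 (2->0 ok)

0,3,0,0,3,2,0,2,1,2,1,3,0,2,0,0,3,0,3,0,2,0,2,0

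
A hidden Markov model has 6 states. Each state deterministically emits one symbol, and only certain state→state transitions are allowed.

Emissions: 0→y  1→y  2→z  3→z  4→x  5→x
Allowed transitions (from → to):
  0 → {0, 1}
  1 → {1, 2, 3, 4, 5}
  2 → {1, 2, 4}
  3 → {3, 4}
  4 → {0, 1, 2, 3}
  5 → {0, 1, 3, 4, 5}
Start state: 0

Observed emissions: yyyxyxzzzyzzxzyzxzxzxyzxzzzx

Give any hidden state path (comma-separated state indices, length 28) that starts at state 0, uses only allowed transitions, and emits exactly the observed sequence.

  [0] y  {0,1}  => 0  start
  [1] y  {0,1}  => 0  0->0 ok
  [2] y  {0,1}  => 1  0->1 ok
  [3] x  {4,5}  => 4  1->4 ok
  [4] y  {0,1}  => 1  4->1 ok
  [5] x  {4,5}  => 4  1->4 ok
  [6] z  {2,3}  => 2  4->2 ok
  [7] z  {2,3}  => 2  2->2 ok
  [8] z  {2,3}  => 2  2->2 ok
  [9] y  {0,1}  => 1  2->1 ok
  [10] z  {2,3}  => 2  1->2 ok
  [11] z  {2,3}  => 2  2->2 ok
  [12] x  {4,5}  => 4  2->4 ok
  [13] z  {2,3}  => 2  4->2 ok
  [14] y  {0,1}  => 1  2->1 ok
  [15] z  {2,3}  => 3  1->3 ok
  [16] x  {4,5}  => 4  3->4 ok
  [17] z  {2,3}  => 2  4->2 ok
  [18] x  {4,5}  => 4  2->4 ok
  [19] z  {2,3}  => 3  4->3 ok
  [20] x  {4,5}  => 4  3->4 ok
  [21] y  {0,1}  => 1  4->1 ok
  [22] z  {2,3}  => 3  1->3 ok
  [23] x  {4,5}  => 4  3->4 ok
  [24] z  {2,3}  => 3  4->3 ok
  [25] z  {2,3}  => 3  3->3 ok
  [26] z  {2,3}  => 3  3->3 ok
  [27] x  {4,5}  => 4  3->4 ok

0,0,1,4,1,4,2,2,2,1,2,2,4,2,1,3,4,2,4,3,4,1,3,4,3,3,3,4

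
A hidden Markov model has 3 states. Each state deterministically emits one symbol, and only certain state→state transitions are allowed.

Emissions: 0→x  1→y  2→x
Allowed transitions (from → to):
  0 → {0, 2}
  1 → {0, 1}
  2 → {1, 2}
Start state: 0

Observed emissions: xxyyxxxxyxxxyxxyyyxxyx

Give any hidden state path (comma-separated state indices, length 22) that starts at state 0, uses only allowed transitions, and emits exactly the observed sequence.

  0: obs=x cand={0,2} pick 0 [start]
  1: obs=x cand={0,2} pick 2 [0->2 ok]
  2: obs=y cand={1} pick 1 [2->1 ok]
  3: obs=y cand={1} pick 1 [1->1 ok]
  4: obs=x cand={0,2} pick 0 [1->0 ok]
  5: obs=x cand={0,2} pick 0 [0->0 ok]
  6: obs=x cand={0,2} pick 0 [0->0 ok]
  7: obs=x cand={0,2} pick 2 [0->2 ok]
  8: obs=y cand={1} pick 1 [2->1 ok]
  9: obs=x cand={0,2} pick 0 [1->0 ok]
  10: obs=x cand={0,2} pick 2 [0->2 ok]
  11: obs=x cand={0,2} pick 2 [2->2 ok]
  12: obs=y cand={1} pick 1 [2->1 ok]
  13: obs=x cand={0,2} pick 0 [1->0 ok]
  14: obs=x cand={0,2} pick 2 [0->2 ok]
  15: obs=y cand={1} pick 1 [2->1 ok]
  16: obs=y cand={1} pick 1 [1->1 ok]
  17: obs=y cand={1} pick 1 [1->1 ok]
  18: obs=x cand={0,2} pick 0 [1->0 ok]
  19: obs=x cand={0,2} pick 2 [0->2 ok]
  20: obs=y cand={1} pick 1 [2->1 ok]
  21: obs=x cand={0,2} pick 0 [1->0 ok]

0,2,1,1,0,0,0,2,1,0,2,2,1,0,2,1,1,1,0,2,1,0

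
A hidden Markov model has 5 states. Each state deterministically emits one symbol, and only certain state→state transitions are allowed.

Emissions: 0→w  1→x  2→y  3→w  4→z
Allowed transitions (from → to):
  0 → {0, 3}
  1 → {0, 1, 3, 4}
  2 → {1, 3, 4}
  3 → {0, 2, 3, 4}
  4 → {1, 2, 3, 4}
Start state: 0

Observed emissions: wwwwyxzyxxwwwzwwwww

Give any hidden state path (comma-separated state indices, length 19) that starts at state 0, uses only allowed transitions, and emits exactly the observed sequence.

0,0,0,3,2,1,4,2,1,1,0,0,3,4,3,0,0,3,3

  0: obs=w cand={0,3} pick 0 [start]
  1: obs=w cand={0,3} pick 0 [0->0 ok]
  2: obs=w cand={0,3} pick 0 [0->0 ok]
  3: obs=w cand={0,3} pick 3 [0->3 ok]
  4: obs=y cand={2} pick 2 [3->2 ok]
  5: obs=x cand={1} pick 1 [2->1 ok]
  6: obs=z cand={4} pick 4 [1->4 ok]
  7: obs=y cand={2} pick 2 [4->2 ok]
  8: obs=x cand={1} pick 1 [2->1 ok]
  9: obs=x cand={1} pick 1 [1->1 ok]
  10: obs=w cand={0,3} pick 0 [1->0 ok]
  11: obs=w cand={0,3} pick 0 [0->0 ok]
  12: obs=w cand={0,3} pick 3 [0->3 ok]
  13: obs=z cand={4} pick 4 [3->4 ok]
  14: obs=w cand={0,3} pick 3 [4->3 ok]
  15: obs=w cand={0,3} pick 0 [3->0 ok]
  16: obs=w cand={0,3} pick 0 [0->0 ok]
  17: obs=w cand={0,3} pick 3 [0->3 ok]
  18: obs=w cand={0,3} pick 3 [3->3 ok]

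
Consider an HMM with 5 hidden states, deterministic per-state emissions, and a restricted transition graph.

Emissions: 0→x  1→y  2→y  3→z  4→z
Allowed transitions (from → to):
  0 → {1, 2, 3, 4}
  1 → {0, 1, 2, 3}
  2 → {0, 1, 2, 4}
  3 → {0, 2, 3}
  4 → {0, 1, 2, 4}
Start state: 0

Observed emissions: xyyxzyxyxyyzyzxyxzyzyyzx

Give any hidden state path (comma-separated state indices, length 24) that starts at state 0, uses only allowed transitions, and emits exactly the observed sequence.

  t0 'x' -> {0}, take 0 (start)
  t1 'y' -> {1,2}, take 2 (0->2 ok)
  t2 'y' -> {1,2}, take 1 (2->1 ok)
  t3 'x' -> {0}, take 0 (1->0 ok)
  t4 'z' -> {3,4}, take 4 (0->4 ok)
  t5 'y' -> {1,2}, take 2 (4->2 ok)
  t6 'x' -> {0}, take 0 (2->0 ok)
  t7 'y' -> {1,2}, take 1 (0->1 ok)
  t8 'x' -> {0}, take 0 (1->0 ok)
  t9 'y' -> {1,2}, take 2 (0->2 ok)
  t10 'y' -> {1,2}, take 2 (2->2 ok)
  t11 'z' -> {3,4}, take 4 (2->4 ok)
  t12 'y' -> {1,2}, take 1 (4->1 ok)
  t13 'z' -> {3,4}, take 3 (1->3 ok)
  t14 'x' -> {0}, take 0 (3->0 ok)
  t15 'y' -> {1,2}, take 2 (0->2 ok)
  t16 'x' -> {0}, take 0 (2->0 ok)
  t17 'z' -> {3,4}, take 3 (0->3 ok)
  t18 'y' -> {1,2}, take 2 (3->2 ok)
  t19 'z' -> {3,4}, take 4 (2->4 ok)
  t20 'y' -> {1,2}, take 1 (4->1 ok)
  t21 'y' -> {1,2}, take 1 (1->1 ok)
  t22 'z' -> {3,4}, take 3 (1->3 ok)
  t23 'x' -> {0}, take 0 (3->0 ok)

0,2,1,0,4,2,0,1,0,2,2,4,1,3,0,2,0,3,2,4,1,1,3,0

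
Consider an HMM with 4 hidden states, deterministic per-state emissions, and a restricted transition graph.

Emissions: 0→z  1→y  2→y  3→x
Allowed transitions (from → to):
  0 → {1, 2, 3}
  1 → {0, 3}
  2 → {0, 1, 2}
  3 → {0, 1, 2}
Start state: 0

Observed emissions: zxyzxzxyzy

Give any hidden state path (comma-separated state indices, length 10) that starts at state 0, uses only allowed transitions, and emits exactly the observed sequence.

  pos 0: z in {0}, choose 0; start
  pos 1: x in {3}, choose 3; 0->3 ok
  pos 2: y in {1,2}, choose 1; 3->1 ok
  pos 3: z in {0}, choose 0; 1->0 ok
  pos 4: x in {3}, choose 3; 0->3 ok
  pos 5: z in {0}, choose 0; 3->0 ok
  pos 6: x in {3}, choose 3; 0->3 ok
  pos 7: y in {1,2}, choose 2; 3->2 ok
  pos 8: z in {0}, choose 0; 2->0 ok
  pos 9: y in {1,2}, choose 2; 0->2 ok

0,3,1,0,3,0,3,2,0,2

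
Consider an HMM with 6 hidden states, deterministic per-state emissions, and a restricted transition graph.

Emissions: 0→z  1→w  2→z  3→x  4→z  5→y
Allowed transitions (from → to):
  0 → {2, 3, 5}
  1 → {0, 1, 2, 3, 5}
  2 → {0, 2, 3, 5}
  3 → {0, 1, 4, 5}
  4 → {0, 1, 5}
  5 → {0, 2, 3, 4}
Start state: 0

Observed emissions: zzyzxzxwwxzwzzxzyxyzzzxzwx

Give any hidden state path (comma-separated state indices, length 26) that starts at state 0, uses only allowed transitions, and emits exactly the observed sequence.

0,2,5,0,3,0,3,1,1,3,4,1,0,2,3,4,5,3,5,2,0,2,3,4,1,3

  [0] z  {0,2,4}  => 0  start
  [1] z  {0,2,4}  => 2  0->2 ok
  [2] y  {5}  => 5  2->5 ok
  [3] z  {0,2,4}  => 0  5->0 ok
  [4] x  {3}  => 3  0->3 ok
  [5] z  {0,2,4}  => 0  3->0 ok
  [6] x  {3}  => 3  0->3 ok
  [7] w  {1}  => 1  3->1 ok
  [8] w  {1}  => 1  1->1 ok
  [9] x  {3}  => 3  1->3 ok
  [10] z  {0,2,4}  => 4  3->4 ok
  [11] w  {1}  => 1  4->1 ok
  [12] z  {0,2,4}  => 0  1->0 ok
  [13] z  {0,2,4}  => 2  0->2 ok
  [14] x  {3}  => 3  2->3 ok
  [15] z  {0,2,4}  => 4  3->4 ok
  [16] y  {5}  => 5  4->5 ok
  [17] x  {3}  => 3  5->3 ok
  [18] y  {5}  => 5  3->5 ok
  [19] z  {0,2,4}  => 2  5->2 ok
  [20] z  {0,2,4}  => 0  2->0 ok
  [21] z  {0,2,4}  => 2  0->2 ok
  [22] x  {3}  => 3  2->3 ok
  [23] z  {0,2,4}  => 4  3->4 ok
  [24] w  {1}  => 1  4->1 ok
  [25] x  {3}  => 3  1->3 ok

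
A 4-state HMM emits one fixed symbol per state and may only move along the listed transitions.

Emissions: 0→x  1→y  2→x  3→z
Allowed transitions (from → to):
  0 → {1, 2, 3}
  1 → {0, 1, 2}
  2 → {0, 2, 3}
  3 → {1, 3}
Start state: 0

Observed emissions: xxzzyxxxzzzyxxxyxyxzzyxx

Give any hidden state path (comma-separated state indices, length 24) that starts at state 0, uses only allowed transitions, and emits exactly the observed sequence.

  t0 'x' -> {0,2}, take 0 (start)
  t1 'x' -> {0,2}, take 2 (0->2 ok)
  t2 'z' -> {3}, take 3 (2->3 ok)
  t3 'z' -> {3}, take 3 (3->3 ok)
  t4 'y' -> {1}, take 1 (3->1 ok)
  t5 'x' -> {0,2}, take 2 (1->2 ok)
  t6 'x' -> {0,2}, take 2 (2->2 ok)
  t7 'x' -> {0,2}, take 2 (2->2 ok)
  t8 'z' -> {3}, take 3 (2->3 ok)
  t9 'z' -> {3}, take 3 (3->3 ok)
  t10 'z' -> {3}, take 3 (3->3 ok)
  t11 'y' -> {1}, take 1 (3->1 ok)
  t12 'x' -> {0,2}, take 2 (1->2 ok)
  t13 'x' -> {0,2}, take 2 (2->2 ok)
  t14 'x' -> {0,2}, take 0 (2->0 ok)
  t15 'y' -> {1}, take 1 (0->1 ok)
  t16 'x' -> {0,2}, take 0 (1->0 ok)
  t17 'y' -> {1}, take 1 (0->1 ok)
  t18 'x' -> {0,2}, take 0 (1->0 ok)
  t19 'z' -> {3}, take 3 (0->3 ok)
  t20 'z' -> {3}, take 3 (3->3 ok)
  t21 'y' -> {1}, take 1 (3->1 ok)
  t22 'x' -> {0,2}, take 0 (1->0 ok)
  t23 'x' -> {0,2}, take 2 (0->2 ok)

0,2,3,3,1,2,2,2,3,3,3,1,2,2,0,1,0,1,0,3,3,1,0,2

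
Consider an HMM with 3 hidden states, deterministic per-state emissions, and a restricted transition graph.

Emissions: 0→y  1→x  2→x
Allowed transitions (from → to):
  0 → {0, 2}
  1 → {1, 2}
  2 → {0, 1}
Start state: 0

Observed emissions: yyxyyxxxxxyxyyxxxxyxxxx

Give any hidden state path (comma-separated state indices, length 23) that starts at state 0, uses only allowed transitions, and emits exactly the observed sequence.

0,0,2,0,0,2,1,1,1,2,0,2,0,0,2,1,1,2,0,2,1,1,1

  [0] y  {0}  => 0  start
  [1] y  {0}  => 0  0->0 ok
  [2] x  {1,2}  => 2  0->2 ok
  [3] y  {0}  => 0  2->0 ok
  [4] y  {0}  => 0  0->0 ok
  [5] x  {1,2}  => 2  0->2 ok
  [6] x  {1,2}  => 1  2->1 ok
  [7] x  {1,2}  => 1  1->1 ok
  [8] x  {1,2}  => 1  1->1 ok
  [9] x  {1,2}  => 2  1->2 ok
  [10] y  {0}  => 0  2->0 ok
  [11] x  {1,2}  => 2  0->2 ok
  [12] y  {0}  => 0  2->0 ok
  [13] y  {0}  => 0  0->0 ok
  [14] x  {1,2}  => 2  0->2 ok
  [15] x  {1,2}  => 1  2->1 ok
  [16] x  {1,2}  => 1  1->1 ok
  [17] x  {1,2}  => 2  1->2 ok
  [18] y  {0}  => 0  2->0 ok
  [19] x  {1,2}  => 2  0->2 ok
  [20] x  {1,2}  => 1  2->1 ok
  [21] x  {1,2}  => 1  1->1 ok
  [22] x  {1,2}  => 1  1->1 ok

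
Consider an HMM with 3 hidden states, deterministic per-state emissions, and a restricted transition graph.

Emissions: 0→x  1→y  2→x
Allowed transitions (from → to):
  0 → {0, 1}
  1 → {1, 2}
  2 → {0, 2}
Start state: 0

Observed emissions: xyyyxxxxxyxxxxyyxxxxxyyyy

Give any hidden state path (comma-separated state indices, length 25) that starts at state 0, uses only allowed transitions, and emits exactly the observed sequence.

  0: obs=x cand={0,2} pick 0 [start]
  1: obs=y cand={1} pick 1 [0->1 ok]
  2: obs=y cand={1} pick 1 [1->1 ok]
  3: obs=y cand={1} pick 1 [1->1 ok]
  4: obs=x cand={0,2} pick 2 [1->2 ok]
  5: obs=x cand={0,2} pick 2 [2->2 ok]
  6: obs=x cand={0,2} pick 2 [2->2 ok]
  7: obs=x cand={0,2} pick 2 [2->2 ok]
  8: obs=x cand={0,2} pick 0 [2->0 ok]
  9: obs=y cand={1} pick 1 [0->1 ok]
  10: obs=x cand={0,2} pick 2 [1->2 ok]
  11: obs=x cand={0,2} pick 2 [2->2 ok]
  12: obs=x cand={0,2} pick 2 [2->2 ok]
  13: obs=x cand={0,2} pick 0 [2->0 ok]
  14: obs=y cand={1} pick 1 [0->1 ok]
  15: obs=y cand={1} pick 1 [1->1 ok]
  16: obs=x cand={0,2} pick 2 [1->2 ok]
  17: obs=x cand={0,2} pick 2 [2->2 ok]
  18: obs=x cand={0,2} pick 2 [2->2 ok]
  19: obs=x cand={0,2} pick 2 [2->2 ok]
  20: obs=x cand={0,2} pick 0 [2->0 ok]
  21: obs=y cand={1} pick 1 [0->1 ok]
  22: obs=y cand={1} pick 1 [1->1 ok]
  23: obs=y cand={1} pick 1 [1->1 ok]
  24: obs=y cand={1} pick 1 [1->1 ok]

0,1,1,1,2,2,2,2,0,1,2,2,2,0,1,1,2,2,2,2,0,1,1,1,1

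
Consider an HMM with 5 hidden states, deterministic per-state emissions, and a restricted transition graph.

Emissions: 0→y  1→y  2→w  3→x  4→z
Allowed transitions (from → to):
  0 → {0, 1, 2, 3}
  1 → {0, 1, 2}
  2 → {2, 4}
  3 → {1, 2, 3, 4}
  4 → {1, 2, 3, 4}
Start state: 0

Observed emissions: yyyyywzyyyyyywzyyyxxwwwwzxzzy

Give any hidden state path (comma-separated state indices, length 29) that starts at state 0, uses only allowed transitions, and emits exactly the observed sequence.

  pos 0: y in {0,1}, choose 0; start
  pos 1: y in {0,1}, choose 1; 0->1 ok
  pos 2: y in {0,1}, choose 0; 1->0 ok
  pos 3: y in {0,1}, choose 1; 0->1 ok
  pos 4: y in {0,1}, choose 1; 1->1 ok
  pos 5: w in {2}, choose 2; 1->2 ok
  pos 6: z in {4}, choose 4; 2->4 ok
  pos 7: y in {0,1}, choose 1; 4->1 ok
  pos 8: y in {0,1}, choose 1; 1->1 ok
  pos 9: y in {0,1}, choose 0; 1->0 ok
  pos 10: y in {0,1}, choose 1; 0->1 ok
  pos 11: y in {0,1}, choose 0; 1->0 ok
  pos 12: y in {0,1}, choose 0; 0->0 ok
  pos 13: w in {2}, choose 2; 0->2 ok
  pos 14: z in {4}, choose 4; 2->4 ok
  pos 15: y in {0,1}, choose 1; 4->1 ok
  pos 16: y in {0,1}, choose 1; 1->1 ok
  pos 17: y in {0,1}, choose 0; 1->0 ok
  pos 18: x in {3}, choose 3; 0->3 ok
  pos 19: x in {3}, choose 3; 3->3 ok
  pos 20: w in {2}, choose 2; 3->2 ok
  pos 21: w in {2}, choose 2; 2->2 ok
  pos 22: w in {2}, choose 2; 2->2 ok
  pos 23: w in {2}, choose 2; 2->2 ok
  pos 24: z in {4}, choose 4; 2->4 ok
  pos 25: x in {3}, choose 3; 4->3 ok
  pos 26: z in {4}, choose 4; 3->4 ok
  pos 27: z in {4}, choose 4; 4->4 ok
  pos 28: y in {0,1}, choose 1; 4->1 ok

0,1,0,1,1,2,4,1,1,0,1,0,0,2,4,1,1,0,3,3,2,2,2,2,4,3,4,4,1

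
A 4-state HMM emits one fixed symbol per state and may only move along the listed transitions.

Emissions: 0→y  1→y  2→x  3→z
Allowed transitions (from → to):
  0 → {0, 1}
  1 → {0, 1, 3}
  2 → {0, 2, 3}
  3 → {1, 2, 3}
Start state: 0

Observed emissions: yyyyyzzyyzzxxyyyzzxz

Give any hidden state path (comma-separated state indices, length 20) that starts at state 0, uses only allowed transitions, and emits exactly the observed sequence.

0,0,0,0,1,3,3,1,1,3,3,2,2,0,0,1,3,3,2,3

  0: obs=y cand={0,1} pick 0 [start]
  1: obs=y cand={0,1} pick 0 [0->0 ok]
  2: obs=y cand={0,1} pick 0 [0->0 ok]
  3: obs=y cand={0,1} pick 0 [0->0 ok]
  4: obs=y cand={0,1} pick 1 [0->1 ok]
  5: obs=z cand={3} pick 3 [1->3 ok]
  6: obs=z cand={3} pick 3 [3->3 ok]
  7: obs=y cand={0,1} pick 1 [3->1 ok]
  8: obs=y cand={0,1} pick 1 [1->1 ok]
  9: obs=z cand={3} pick 3 [1->3 ok]
  10: obs=z cand={3} pick 3 [3->3 ok]
  11: obs=x cand={2} pick 2 [3->2 ok]
  12: obs=x cand={2} pick 2 [2->2 ok]
  13: obs=y cand={0,1} pick 0 [2->0 ok]
  14: obs=y cand={0,1} pick 0 [0->0 ok]
  15: obs=y cand={0,1} pick 1 [0->1 ok]
  16: obs=z cand={3} pick 3 [1->3 ok]
  17: obs=z cand={3} pick 3 [3->3 ok]
  18: obs=x cand={2} pick 2 [3->2 ok]
  19: obs=z cand={3} pick 3 [2->3 ok]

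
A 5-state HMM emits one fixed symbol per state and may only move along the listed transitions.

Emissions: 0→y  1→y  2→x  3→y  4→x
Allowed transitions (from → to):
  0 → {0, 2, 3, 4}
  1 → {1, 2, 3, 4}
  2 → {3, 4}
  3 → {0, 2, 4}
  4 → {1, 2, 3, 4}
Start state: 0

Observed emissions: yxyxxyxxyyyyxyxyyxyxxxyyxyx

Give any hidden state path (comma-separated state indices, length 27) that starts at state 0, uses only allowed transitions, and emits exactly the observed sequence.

0,4,3,4,2,3,2,4,1,3,0,3,2,3,4,1,1,4,3,2,4,2,3,0,2,3,2

  [0] y  {0,1,3}  => 0  start
  [1] x  {2,4}  => 4  0->4 ok
  [2] y  {0,1,3}  => 3  4->3 ok
  [3] x  {2,4}  => 4  3->4 ok
  [4] x  {2,4}  => 2  4->2 ok
  [5] y  {0,1,3}  => 3  2->3 ok
  [6] x  {2,4}  => 2  3->2 ok
  [7] x  {2,4}  => 4  2->4 ok
  [8] y  {0,1,3}  => 1  4->1 ok
  [9] y  {0,1,3}  => 3  1->3 ok
  [10] y  {0,1,3}  => 0  3->0 ok
  [11] y  {0,1,3}  => 3  0->3 ok
  [12] x  {2,4}  => 2  3->2 ok
  [13] y  {0,1,3}  => 3  2->3 ok
  [14] x  {2,4}  => 4  3->4 ok
  [15] y  {0,1,3}  => 1  4->1 ok
  [16] y  {0,1,3}  => 1  1->1 ok
  [17] x  {2,4}  => 4  1->4 ok
  [18] y  {0,1,3}  => 3  4->3 ok
  [19] x  {2,4}  => 2  3->2 ok
  [20] x  {2,4}  => 4  2->4 ok
  [21] x  {2,4}  => 2  4->2 ok
  [22] y  {0,1,3}  => 3  2->3 ok
  [23] y  {0,1,3}  => 0  3->0 ok
  [24] x  {2,4}  => 2  0->2 ok
  [25] y  {0,1,3}  => 3  2->3 ok
  [26] x  {2,4}  => 2  3->2 ok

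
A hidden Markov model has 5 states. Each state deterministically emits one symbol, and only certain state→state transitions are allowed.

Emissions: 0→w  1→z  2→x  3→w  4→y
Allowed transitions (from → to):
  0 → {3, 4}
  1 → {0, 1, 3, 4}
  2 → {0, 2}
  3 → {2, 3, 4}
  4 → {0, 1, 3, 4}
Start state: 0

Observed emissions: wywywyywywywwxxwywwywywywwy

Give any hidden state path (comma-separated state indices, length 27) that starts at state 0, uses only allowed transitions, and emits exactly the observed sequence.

0,4,0,4,0,4,4,3,4,0,4,3,3,2,2,0,4,0,3,4,0,4,3,4,0,3,4

  pos 0: w in {0,3}, choose 0; start
  pos 1: y in {4}, choose 4; 0->4 ok
  pos 2: w in {0,3}, choose 0; 4->0 ok
  pos 3: y in {4}, choose 4; 0->4 ok
  pos 4: w in {0,3}, choose 0; 4->0 ok
  pos 5: y in {4}, choose 4; 0->4 ok
  pos 6: y in {4}, choose 4; 4->4 ok
  pos 7: w in {0,3}, choose 3; 4->3 ok
  pos 8: y in {4}, choose 4; 3->4 ok
  pos 9: w in {0,3}, choose 0; 4->0 ok
  pos 10: y in {4}, choose 4; 0->4 ok
  pos 11: w in {0,3}, choose 3; 4->3 ok
  pos 12: w in {0,3}, choose 3; 3->3 ok
  pos 13: x in {2}, choose 2; 3->2 ok
  pos 14: x in {2}, choose 2; 2->2 ok
  pos 15: w in {0,3}, choose 0; 2->0 ok
  pos 16: y in {4}, choose 4; 0->4 ok
  pos 17: w in {0,3}, choose 0; 4->0 ok
  pos 18: w in {0,3}, choose 3; 0->3 ok
  pos 19: y in {4}, choose 4; 3->4 ok
  pos 20: w in {0,3}, choose 0; 4->0 ok
  pos 21: y in {4}, choose 4; 0->4 ok
  pos 22: w in {0,3}, choose 3; 4->3 ok
  pos 23: y in {4}, choose 4; 3->4 ok
  pos 24: w in {0,3}, choose 0; 4->0 ok
  pos 25: w in {0,3}, choose 3; 0->3 ok
  pos 26: y in {4}, choose 4; 3->4 ok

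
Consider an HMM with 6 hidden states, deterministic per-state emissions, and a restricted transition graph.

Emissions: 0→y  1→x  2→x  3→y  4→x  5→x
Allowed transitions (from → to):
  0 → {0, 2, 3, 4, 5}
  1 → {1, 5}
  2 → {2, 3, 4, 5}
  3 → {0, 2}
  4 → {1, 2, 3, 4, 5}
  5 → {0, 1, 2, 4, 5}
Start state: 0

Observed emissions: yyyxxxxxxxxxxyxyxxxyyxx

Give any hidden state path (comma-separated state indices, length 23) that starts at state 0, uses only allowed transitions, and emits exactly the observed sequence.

  0: obs=y cand={0,3} pick 0 [start]
  1: obs=y cand={0,3} pick 3 [0->3 ok]
  2: obs=y cand={0,3} pick 0 [3->0 ok]
  3: obs=x cand={1,2,4,5} pick 5 [0->5 ok]
  4: obs=x cand={1,2,4,5} pick 1 [5->1 ok]
  5: obs=x cand={1,2,4,5} pick 5 [1->5 ok]
  6: obs=x cand={1,2,4,5} pick 1 [5->1 ok]
  7: obs=x cand={1,2,4,5} pick 5 [1->5 ok]
  8: obs=x cand={1,2,4,5} pick 1 [5->1 ok]
  9: obs=x cand={1,2,4,5} pick 1 [1->1 ok]
  10: obs=x cand={1,2,4,5} pick 1 [1->1 ok]
  11: obs=x cand={1,2,4,5} pick 5 [1->5 ok]
  12: obs=x cand={1,2,4,5} pick 5 [5->5 ok]
  13: obs=y cand={0,3} pick 0 [5->0 ok]
  14: obs=x cand={1,2,4,5} pick 2 [0->2 ok]
  15: obs=y cand={0,3} pick 3 [2->3 ok]
  16: obs=x cand={1,2,4,5} pick 2 [3->2 ok]
  17: obs=x cand={1,2,4,5} pick 5 [2->5 ok]
  18: obs=x cand={1,2,4,5} pick 4 [5->4 ok]
  19: obs=y cand={0,3} pick 3 [4->3 ok]
  20: obs=y cand={0,3} pick 0 [3->0 ok]
  21: obs=x cand={1,2,4,5} pick 5 [0->5 ok]
  22: obs=x cand={1,2,4,5} pick 4 [5->4 ok]

0,3,0,5,1,5,1,5,1,1,1,5,5,0,2,3,2,5,4,3,0,5,4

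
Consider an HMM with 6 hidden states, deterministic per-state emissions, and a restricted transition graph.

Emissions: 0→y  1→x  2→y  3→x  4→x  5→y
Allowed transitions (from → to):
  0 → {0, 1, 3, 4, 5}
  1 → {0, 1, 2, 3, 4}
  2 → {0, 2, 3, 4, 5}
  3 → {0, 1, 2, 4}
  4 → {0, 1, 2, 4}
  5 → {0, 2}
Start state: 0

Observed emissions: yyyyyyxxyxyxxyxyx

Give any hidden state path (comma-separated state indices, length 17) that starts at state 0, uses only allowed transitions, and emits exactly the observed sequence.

0,0,5,0,5,0,3,4,0,1,2,3,4,2,4,0,1

  0: obs=y cand={0,2,5} pick 0 [start]
  1: obs=y cand={0,2,5} pick 0 [0->0 ok]
  2: obs=y cand={0,2,5} pick 5 [0->5 ok]
  3: obs=y cand={0,2,5} pick 0 [5->0 ok]
  4: obs=y cand={0,2,5} pick 5 [0->5 ok]
  5: obs=y cand={0,2,5} pick 0 [5->0 ok]
  6: obs=x cand={1,3,4} pick 3 [0->3 ok]
  7: obs=x cand={1,3,4} pick 4 [3->4 ok]
  8: obs=y cand={0,2,5} pick 0 [4->0 ok]
  9: obs=x cand={1,3,4} pick 1 [0->1 ok]
  10: obs=y cand={0,2,5} pick 2 [1->2 ok]
  11: obs=x cand={1,3,4} pick 3 [2->3 ok]
  12: obs=x cand={1,3,4} pick 4 [3->4 ok]
  13: obs=y cand={0,2,5} pick 2 [4->2 ok]
  14: obs=x cand={1,3,4} pick 4 [2->4 ok]
  15: obs=y cand={0,2,5} pick 0 [4->0 ok]
  16: obs=x cand={1,3,4} pick 1 [0->1 ok]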